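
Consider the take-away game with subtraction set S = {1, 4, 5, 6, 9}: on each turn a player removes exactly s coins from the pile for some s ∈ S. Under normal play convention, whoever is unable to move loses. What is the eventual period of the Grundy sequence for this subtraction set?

10

G(0) = 0
G(1) = mex{0} = 1
G(2) = mex{1} = 0
G(3) = mex{0} = 1
G(4) = mex{1,0} = 2
G(5) = mex{2,1,0} = 3
G(6) = mex{3,0,1,0} = 2
G(7) = mex{2,1,0,1} = 3
G(8) = mex{3,2,1,0} = 4
G(9) = mex{4,3,2,1,0} = 5
G(10) = mex{5,2,3,2,1} = 0
G(11) = mex{0,3,2,3,0} = 1
G(12) = mex{1,4,3,2,1} = 0
G(13) = mex{0,5,4,3,2} = 1
G(14) = mex{1,0,5,4,3} = 2
G(15) = mex{2,1,0,5,2} = 3
G(16) = mex{3,0,1,0,3} = 2
G(17) = mex{2,1,0,1,4} = 3
G(18) = mex{3,2,1,0,5} = 4
G(19) = mex{4,3,2,1,0} = 5
G(20) = mex{5,2,3,2,1} = 0
G(21) = mex{0,3,2,3,0} = 1
G(n+10) = G(n) holds for n = 0,…,8 (a full window of length max(S) = 9), so the sequence is purely periodic with period 10.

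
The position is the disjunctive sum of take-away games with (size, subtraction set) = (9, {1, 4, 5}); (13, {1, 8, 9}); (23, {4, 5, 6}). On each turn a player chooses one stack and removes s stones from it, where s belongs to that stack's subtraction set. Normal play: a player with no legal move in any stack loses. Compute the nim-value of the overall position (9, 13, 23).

Stack A, S = {1, 4, 5}:
n : 0 1 2 3 4 5 6 7 8 9
G : 0 1 0 1 2 3 2 3 0 1
G_A(9) = 1.
Stack B, S = {1, 8, 9}:
n :  0  1  2  3  4  5  6  7  8  9 10 11 12 13
G :  0  1  0  1  0  1  0  1  2  3  2  3  2  3
G_B(13) = 3.
Stack C, S = {4, 5, 6}:
n :  0  1  2  3  4  5  6  7  8  9 10 11 12 13 14 15 16 17 18 19 20 21 22 23
G :  0  0  0  0  1  1  1  1  2  2  0  0  0  0  1  1  1  1  2  2  0  0  0  0
G_C(23) = 0.
Combined Grundy value = 1 ⊕ 3 ⊕ 0 = 2.

2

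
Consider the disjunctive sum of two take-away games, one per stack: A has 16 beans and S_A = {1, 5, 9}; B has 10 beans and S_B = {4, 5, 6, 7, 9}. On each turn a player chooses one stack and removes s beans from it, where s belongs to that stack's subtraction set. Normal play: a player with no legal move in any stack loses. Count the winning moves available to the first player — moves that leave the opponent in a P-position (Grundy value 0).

2

Stack A, S = {1, 5, 9}:
n :  0  1  2  3  4  5  6  7  8  9 10 11 12 13 14 15 16
G :  0  1  0  1  0  1  0  1  0  1  0  1  0  1  0  1  0
G_A(16) = 0.
Stack B, S = {4, 5, 6, 7, 9}:
G(0) = 0
G(1) = mex{} = 0
G(2) = mex{} = 0
G(3) = mex{} = 0
G(4) = mex{0} = 1
G(5) = mex{0,0} = 1
G(6) = mex{0,0,0} = 1
G(7) = mex{0,0,0,0} = 1
G(8) = mex{1,0,0,0} = 2
G(9) = mex{1,1,0,0,0} = 2
G(10) = mex{1,1,1,0,0} = 2
G_B(10) = 2.
Combined Grundy value = 0 ⊕ 2 = 2.
A winning move leaves total XOR = 0, i.e. changes one component's Grundy value g to g ⊕ X where X is the current total.
Stack A: need g' = 0⊕2 = 2. Options: 16−1→G=1, 16−5→G=1, 16−9→G=1. Hits: 0.
Stack B: need g' = 2⊕2 = 0. Options: 10−4→G=1, 10−5→G=1, 10−6→G=1, 10−7→G=0, 10−9→G=0. Hits: 2.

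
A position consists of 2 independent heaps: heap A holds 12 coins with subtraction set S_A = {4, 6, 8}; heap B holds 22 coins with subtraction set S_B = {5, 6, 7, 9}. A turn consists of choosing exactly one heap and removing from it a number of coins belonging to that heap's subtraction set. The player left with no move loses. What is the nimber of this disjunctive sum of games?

Heap A, S = {4, 6, 8}:
G(0) = 0
G(1) = mex{} = 0
G(2) = mex{} = 0
G(3) = mex{} = 0
G(4) = mex{0} = 1
G(5) = mex{0} = 1
G(6) = mex{0,0} = 1
G(7) = mex{0,0} = 1
G(8) = mex{1,0,0} = 2
G(9) = mex{1,0,0} = 2
G(10) = mex{1,1,0} = 2
G(11) = mex{1,1,0} = 2
G(12) = mex{2,1,1} = 0
G_A(12) = 0.
Heap B, S = {5, 6, 7, 9}:
G(0) = 0
G(1) = mex{} = 0
G(2) = mex{} = 0
G(3) = mex{} = 0
G(4) = mex{} = 0
G(5) = mex{0} = 1
G(6) = mex{0,0} = 1
G(7) = mex{0,0,0} = 1
G(8) = mex{0,0,0} = 1
G(9) = mex{0,0,0,0} = 1
G(10) = mex{1,0,0,0} = 2
G(11) = mex{1,1,0,0} = 2
G(12) = mex{1,1,1,0} = 2
G(13) = mex{1,1,1,0} = 2
G(14) = mex{1,1,1,1} = 0
G(15) = mex{2,1,1,1} = 0
G(16) = mex{2,2,1,1} = 0
G(17) = mex{2,2,2,1} = 0
G(18) = mex{2,2,2,1} = 0
G(19) = mex{0,2,2,2} = 1
G(20) = mex{0,0,2,2} = 1
G(21) = mex{0,0,0,2} = 1
G(22) = mex{0,0,0,2} = 1
G_B(22) = 1.
Combined Grundy value = 0 ⊕ 1 = 1.

1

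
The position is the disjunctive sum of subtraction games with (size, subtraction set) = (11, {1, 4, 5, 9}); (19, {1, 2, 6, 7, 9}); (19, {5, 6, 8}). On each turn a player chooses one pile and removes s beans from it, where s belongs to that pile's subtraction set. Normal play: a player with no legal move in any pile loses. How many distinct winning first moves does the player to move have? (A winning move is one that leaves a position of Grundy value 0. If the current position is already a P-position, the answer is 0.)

0

Pile A, S = {1, 4, 5, 9}:
n :  0  1  2  3  4  5  6  7  8  9 10 11
G :  0  1  0  1  2  3  2  3  0  1  0  1
G_A(11) = 1.
Pile B, S = {1, 2, 6, 7, 9}:
G(0) = 0
G(1) = mex{0} = 1
G(2) = mex{1,0} = 2
G(3) = mex{2,1} = 0
G(4) = mex{0,2} = 1
G(5) = mex{1,0} = 2
G(6) = mex{2,1,0} = 3
G(7) = mex{3,2,1,0} = 4
G(8) = mex{4,3,2,1} = 0
G(9) = mex{0,4,0,2,0} = 1
G(10) = mex{1,0,1,0,1} = 2
G(11) = mex{2,1,2,1,2} = 0
G(12) = mex{0,2,3,2,0} = 1
G(13) = mex{1,0,4,3,1} = 2
G(14) = mex{2,1,0,4,2} = 3
G(15) = mex{3,2,1,0,3} = 4
G(16) = mex{4,3,2,1,4} = 0
G(17) = mex{0,4,0,2,0} = 1
G(18) = mex{1,0,1,0,1} = 2
G(19) = mex{2,1,2,1,2} = 0
G_B(19) = 0.
Pile C, S = {5, 6, 8}:
G(0) = 0
G(1) = mex{} = 0
G(2) = mex{} = 0
G(3) = mex{} = 0
G(4) = mex{} = 0
G(5) = mex{0} = 1
G(6) = mex{0,0} = 1
G(7) = mex{0,0} = 1
G(8) = mex{0,0,0} = 1
G(9) = mex{0,0,0} = 1
G(10) = mex{1,0,0} = 2
G(11) = mex{1,1,0} = 2
G(12) = mex{1,1,0} = 2
G(13) = mex{1,1,1} = 0
G(14) = mex{1,1,1} = 0
G(15) = mex{2,1,1} = 0
G(16) = mex{2,2,1} = 0
G(17) = mex{2,2,1} = 0
G(18) = mex{0,2,2} = 1
G(19) = mex{0,0,2} = 1
G_C(19) = 1.
Combined Grundy value = 1 ⊕ 0 ⊕ 1 = 0.
A winning move leaves total XOR = 0, i.e. changes one component's Grundy value g to g ⊕ X where X is the current total.
Pile A: target g' = 1⊕0 = 1, but every legal move changes the Grundy value (mex property), so 0 moves.
Pile B: target g' = 0⊕0 = 0, but every legal move changes the Grundy value (mex property), so 0 moves.
Pile C: target g' = 1⊕0 = 1, but every legal move changes the Grundy value (mex property), so 0 moves.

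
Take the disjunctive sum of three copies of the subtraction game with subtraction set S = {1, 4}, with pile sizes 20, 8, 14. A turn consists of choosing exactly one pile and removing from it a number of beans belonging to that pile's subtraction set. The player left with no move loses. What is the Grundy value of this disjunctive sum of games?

All piles use S = {1, 4}:
G(0) = 0
G(1) = mex{0} = 1
G(2) = mex{1} = 0
G(3) = mex{0} = 1
G(4) = mex{1,0} = 2
G(5) = mex{2,1} = 0
G(6) = mex{0,0} = 1
G(7) = mex{1,1} = 0
G(8) = mex{0,2} = 1
G(9) = mex{1,0} = 2
G(10) = mex{2,1} = 0
G(11) = mex{0,0} = 1
G(12) = mex{1,1} = 0
G(13) = mex{0,2} = 1
G(14) = mex{1,0} = 2
G(15) = mex{2,1} = 0
G(16) = mex{0,0} = 1
G(17) = mex{1,1} = 0
G(18) = mex{0,2} = 1
G(19) = mex{1,0} = 2
G(20) = mex{2,1} = 0
Pile A: G(20) = 0.
Pile B: G(8) = 1.
Pile C: G(14) = 2.
Combined Grundy value = 0 ⊕ 1 ⊕ 2 = 3.

3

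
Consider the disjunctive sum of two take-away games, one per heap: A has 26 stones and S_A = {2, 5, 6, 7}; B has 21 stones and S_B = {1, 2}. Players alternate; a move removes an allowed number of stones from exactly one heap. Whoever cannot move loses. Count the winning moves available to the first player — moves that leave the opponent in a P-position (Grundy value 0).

Heap A, S = {2, 5, 6, 7}:
n :  0  1  2  3  4  5  6  7  8  9 10 11 12 13 14 15 16 17 18 19 20 21 22 23 24 25 26
G :  0  0  1  1  0  2  1  3  2  2  3  3  0  0  1  1  0  2  1  3  2  2  3  3  0  0  1
G_A(26) = 1.
Heap B, S = {1, 2}:
G(0) = 0
G(1) = mex{0} = 1
G(2) = mex{1,0} = 2
G(3) = mex{2,1} = 0
G(4) = mex{0,2} = 1
G(5) = mex{1,0} = 2
G(6) = mex{2,1} = 0
G(7) = mex{0,2} = 1
G(8) = mex{1,0} = 2
G(9) = mex{2,1} = 0
G(10) = mex{0,2} = 1
G(11) = mex{1,0} = 2
G(12) = mex{2,1} = 0
G(13) = mex{0,2} = 1
G(14) = mex{1,0} = 2
G(15) = mex{2,1} = 0
G(16) = mex{0,2} = 1
G(17) = mex{1,0} = 2
G(18) = mex{2,1} = 0
G(19) = mex{0,2} = 1
G(20) = mex{1,0} = 2
G(21) = mex{2,1} = 0
G_B(21) = 0.
Combined Grundy value = 1 ⊕ 0 = 1.
A winning move leaves total XOR = 0, i.e. changes one component's Grundy value g to g ⊕ X where X is the current total.
Heap A: need g' = 1⊕1 = 0. Options: 26−2→G=0, 26−5→G=2, 26−6→G=2, 26−7→G=3. Hits: 1.
Heap B: need g' = 0⊕1 = 1. Options: 21−1→G=2, 21−2→G=1. Hits: 1.

2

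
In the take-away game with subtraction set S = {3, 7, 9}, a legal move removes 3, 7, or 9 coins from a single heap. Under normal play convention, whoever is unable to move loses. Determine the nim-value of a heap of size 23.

G(0) = 0
G(1) = mex{} = 0
G(2) = mex{} = 0
G(3) = mex{0} = 1
G(4) = mex{0} = 1
G(5) = mex{0} = 1
G(6) = mex{1} = 0
G(7) = mex{1,0} = 2
G(8) = mex{1,0} = 2
G(9) = mex{0,0,0} = 1
G(10) = mex{2,1,0} = 3
G(11) = mex{2,1,0} = 3
G(12) = mex{1,1,1} = 0
G(13) = mex{3,0,1} = 2
G(14) = mex{3,2,1} = 0
G(15) = mex{0,2,0} = 1
G(16) = mex{2,1,2} = 0
G(17) = mex{0,3,2} = 1
G(18) = mex{1,3,1} = 0
G(19) = mex{0,0,3} = 1
G(20) = mex{1,2,3} = 0
G(21) = mex{0,0,0} = 1
G(22) = mex{1,1,2} = 0
G(23) = mex{0,0,0} = 1

1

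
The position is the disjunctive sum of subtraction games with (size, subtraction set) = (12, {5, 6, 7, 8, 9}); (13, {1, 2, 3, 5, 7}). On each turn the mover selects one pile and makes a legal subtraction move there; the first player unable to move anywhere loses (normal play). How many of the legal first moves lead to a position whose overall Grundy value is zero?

5

Pile A, S = {5, 6, 7, 8, 9}:
G(0) = 0
G(1) = mex{} = 0
G(2) = mex{} = 0
G(3) = mex{} = 0
G(4) = mex{} = 0
G(5) = mex{0} = 1
G(6) = mex{0,0} = 1
G(7) = mex{0,0,0} = 1
G(8) = mex{0,0,0,0} = 1
G(9) = mex{0,0,0,0,0} = 1
G(10) = mex{1,0,0,0,0} = 2
G(11) = mex{1,1,0,0,0} = 2
G(12) = mex{1,1,1,0,0} = 2
G_A(12) = 2.
Pile B, S = {1, 2, 3, 5, 7}:
G(0) = 0
G(1) = mex{0} = 1
G(2) = mex{1,0} = 2
G(3) = mex{2,1,0} = 3
G(4) = mex{3,2,1} = 0
G(5) = mex{0,3,2,0} = 1
G(6) = mex{1,0,3,1} = 2
G(7) = mex{2,1,0,2,0} = 3
G(8) = mex{3,2,1,3,1} = 0
G(9) = mex{0,3,2,0,2} = 1
G(10) = mex{1,0,3,1,3} = 2
G(11) = mex{2,1,0,2,0} = 3
G(12) = mex{3,2,1,3,1} = 0
G(13) = mex{0,3,2,0,2} = 1
G_B(13) = 1.
Combined Grundy value = 2 ⊕ 1 = 3.
A winning move leaves total XOR = 0, i.e. changes one component's Grundy value g to g ⊕ X where X is the current total.
Pile A: need g' = 2⊕3 = 1. Options: 12−5→G=1, 12−6→G=1, 12−7→G=1, 12−8→G=0, 12−9→G=0. Hits: 3.
Pile B: need g' = 1⊕3 = 2. Options: 13−1→G=0, 13−2→G=3, 13−3→G=2, 13−5→G=0, 13−7→G=2. Hits: 2.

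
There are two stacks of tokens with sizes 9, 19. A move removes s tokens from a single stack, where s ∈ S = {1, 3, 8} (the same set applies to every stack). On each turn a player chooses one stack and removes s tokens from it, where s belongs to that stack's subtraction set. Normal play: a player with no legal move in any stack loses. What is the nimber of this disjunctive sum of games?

1

All stacks use S = {1, 3, 8}:
G(0) = 0
G(1) = mex{0} = 1
G(2) = mex{1} = 0
G(3) = mex{0,0} = 1
G(4) = mex{1,1} = 0
G(5) = mex{0,0} = 1
G(6) = mex{1,1} = 0
G(7) = mex{0,0} = 1
G(8) = mex{1,1,0} = 2
G(9) = mex{2,0,1} = 3
G(10) = mex{3,1,0} = 2
G(11) = mex{2,2,1} = 0
G(12) = mex{0,3,0} = 1
G(13) = mex{1,2,1} = 0
G(14) = mex{0,0,0} = 1
G(15) = mex{1,1,1} = 0
G(16) = mex{0,0,2} = 1
G(17) = mex{1,1,3} = 0
G(18) = mex{0,0,2} = 1
G(19) = mex{1,1,0} = 2
Stack A: G(9) = 3.
Stack B: G(19) = 2.
Combined Grundy value = 3 ⊕ 2 = 1.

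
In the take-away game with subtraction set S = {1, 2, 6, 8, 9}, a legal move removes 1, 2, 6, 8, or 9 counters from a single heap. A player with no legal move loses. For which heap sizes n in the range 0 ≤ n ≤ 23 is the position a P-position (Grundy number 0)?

G(0) = 0
G(1) = mex{0} = 1
G(2) = mex{1,0} = 2
G(3) = mex{2,1} = 0
G(4) = mex{0,2} = 1
G(5) = mex{1,0} = 2
G(6) = mex{2,1,0} = 3
G(7) = mex{3,2,1} = 0
G(8) = mex{0,3,2,0} = 1
G(9) = mex{1,0,0,1,0} = 2
G(10) = mex{2,1,1,2,1} = 0
G(11) = mex{0,2,2,0,2} = 1
G(12) = mex{1,0,3,1,0} = 2
G(13) = mex{2,1,0,2,1} = 3
G(14) = mex{3,2,1,3,2} = 0
G(15) = mex{0,3,2,0,3} = 1
G(16) = mex{1,0,0,1,0} = 2
G(17) = mex{2,1,1,2,1} = 0
G(18) = mex{0,2,2,0,2} = 1
G(19) = mex{1,0,3,1,0} = 2
G(20) = mex{2,1,0,2,1} = 3
G(21) = mex{3,2,1,3,2} = 0
G(22) = mex{0,3,2,0,3} = 1
G(23) = mex{1,0,0,1,0} = 2
P-positions are exactly the n with G(n) = 0.

0, 3, 7, 10, 14, 17, 21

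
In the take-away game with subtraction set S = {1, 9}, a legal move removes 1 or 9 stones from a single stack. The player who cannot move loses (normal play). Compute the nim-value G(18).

n :  0  1  2  3  4  5  6  7  8  9 10 11 12 13 14 15 16 17 18
G :  0  1  0  1  0  1  0  1  0  1  0  1  0  1  0  1  0  1  0

0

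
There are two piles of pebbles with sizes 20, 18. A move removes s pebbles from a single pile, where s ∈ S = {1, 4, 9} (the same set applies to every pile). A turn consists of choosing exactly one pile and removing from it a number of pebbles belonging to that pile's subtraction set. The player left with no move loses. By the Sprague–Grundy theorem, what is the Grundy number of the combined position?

1

All piles use S = {1, 4, 9}:
n :  0  1  2  3  4  5  6  7  8  9 10 11 12 13 14 15 16 17 18 19 20
G :  0  1  0  1  2  0  1  0  1  2  0  1  0  1  2  0  1  0  1  2  0
Pile A: G(20) = 0.
Pile B: G(18) = 1.
Combined Grundy value = 0 ⊕ 1 = 1.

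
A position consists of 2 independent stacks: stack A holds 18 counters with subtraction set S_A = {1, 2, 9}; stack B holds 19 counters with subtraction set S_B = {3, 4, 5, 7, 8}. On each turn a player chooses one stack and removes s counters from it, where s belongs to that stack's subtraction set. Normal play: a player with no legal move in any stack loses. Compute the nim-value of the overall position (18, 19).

0

Stack A, S = {1, 2, 9}:
G(0) = 0
G(1) = mex{0} = 1
G(2) = mex{1,0} = 2
G(3) = mex{2,1} = 0
G(4) = mex{0,2} = 1
G(5) = mex{1,0} = 2
G(6) = mex{2,1} = 0
G(7) = mex{0,2} = 1
G(8) = mex{1,0} = 2
G(9) = mex{2,1,0} = 3
G(10) = mex{3,2,1} = 0
G(11) = mex{0,3,2} = 1
G(12) = mex{1,0,0} = 2
G(13) = mex{2,1,1} = 0
G(14) = mex{0,2,2} = 1
G(15) = mex{1,0,0} = 2
G(16) = mex{2,1,1} = 0
G(17) = mex{0,2,2} = 1
G(18) = mex{1,0,3} = 2
G_A(18) = 2.
Stack B, S = {3, 4, 5, 7, 8}:
G(0) = 0
G(1) = mex{} = 0
G(2) = mex{} = 0
G(3) = mex{0} = 1
G(4) = mex{0,0} = 1
G(5) = mex{0,0,0} = 1
G(6) = mex{1,0,0} = 2
G(7) = mex{1,1,0,0} = 2
G(8) = mex{1,1,1,0,0} = 2
G(9) = mex{2,1,1,0,0} = 3
G(10) = mex{2,2,1,1,0} = 3
G(11) = mex{2,2,2,1,1} = 0
G(12) = mex{3,2,2,1,1} = 0
G(13) = mex{3,3,2,2,1} = 0
G(14) = mex{0,3,3,2,2} = 1
G(15) = mex{0,0,3,2,2} = 1
G(16) = mex{0,0,0,3,2} = 1
G(17) = mex{1,0,0,3,3} = 2
G(18) = mex{1,1,0,0,3} = 2
G(19) = mex{1,1,1,0,0} = 2
G_B(19) = 2.
Combined Grundy value = 2 ⊕ 2 = 0.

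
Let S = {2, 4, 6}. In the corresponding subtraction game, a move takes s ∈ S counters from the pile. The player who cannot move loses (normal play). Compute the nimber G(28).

2

n :  0  1  2  3  4  5  6  7  8  9 10 11 12 13 14 15 16 17 18 19 20 21 22 23 24 25 26 27 28
G :  0  0  1  1  2  2  3  3  0  0  1  1  2  2  3  3  0  0  1  1  2  2  3  3  0  0  1  1  2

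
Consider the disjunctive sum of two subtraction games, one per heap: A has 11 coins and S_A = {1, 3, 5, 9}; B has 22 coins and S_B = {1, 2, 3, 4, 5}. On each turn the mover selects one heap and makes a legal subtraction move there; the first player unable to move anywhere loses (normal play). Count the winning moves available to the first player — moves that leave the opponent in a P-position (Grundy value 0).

1

Heap A, S = {1, 3, 5, 9}:
G(0) = 0
G(1) = mex{0} = 1
G(2) = mex{1} = 0
G(3) = mex{0,0} = 1
G(4) = mex{1,1} = 0
G(5) = mex{0,0,0} = 1
G(6) = mex{1,1,1} = 0
G(7) = mex{0,0,0} = 1
G(8) = mex{1,1,1} = 0
G(9) = mex{0,0,0,0} = 1
G(10) = mex{1,1,1,1} = 0
G(11) = mex{0,0,0,0} = 1
G_A(11) = 1.
Heap B, S = {1, 2, 3, 4, 5}:
n :  0  1  2  3  4  5  6  7  8  9 10 11 12 13 14 15 16 17 18 19 20 21 22
G :  0  1  2  3  4  5  0  1  2  3  4  5  0  1  2  3  4  5  0  1  2  3  4
G_B(22) = 4.
Combined Grundy value = 1 ⊕ 4 = 5.
A winning move leaves total XOR = 0, i.e. changes one component's Grundy value g to g ⊕ X where X is the current total.
Heap A: need g' = 1⊕5 = 4. Options: 11−1→G=0, 11−3→G=0, 11−5→G=0, 11−9→G=0. Hits: 0.
Heap B: need g' = 4⊕5 = 1. Options: 22−1→G=3, 22−2→G=2, 22−3→G=1, 22−4→G=0, 22−5→G=5. Hits: 1.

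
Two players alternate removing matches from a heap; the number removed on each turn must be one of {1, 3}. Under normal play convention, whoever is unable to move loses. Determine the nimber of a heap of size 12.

0

G(0) = 0
G(1) = mex{0} = 1
G(2) = mex{1} = 0
G(3) = mex{0,0} = 1
G(4) = mex{1,1} = 0
G(5) = mex{0,0} = 1
G(6) = mex{1,1} = 0
G(7) = mex{0,0} = 1
G(8) = mex{1,1} = 0
G(9) = mex{0,0} = 1
G(10) = mex{1,1} = 0
G(11) = mex{0,0} = 1
G(12) = mex{1,1} = 0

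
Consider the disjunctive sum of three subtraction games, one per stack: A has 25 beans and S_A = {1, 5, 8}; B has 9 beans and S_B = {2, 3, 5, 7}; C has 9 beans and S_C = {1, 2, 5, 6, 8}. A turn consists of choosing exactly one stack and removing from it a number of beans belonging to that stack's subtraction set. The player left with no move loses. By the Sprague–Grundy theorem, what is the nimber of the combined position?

Stack A, S = {1, 5, 8}:
n :  0  1  2  3  4  5  6  7  8  9 10 11 12 13 14 15 16 17 18 19 20 21 22 23 24 25
G :  0  1  0  1  0  1  0  1  2  3  2  3  2  0  1  0  1  0  1  0  1  2  3  2  3  2
G_A(25) = 2.
Stack B, S = {2, 3, 5, 7}:
G(0) = 0
G(1) = mex{} = 0
G(2) = mex{0} = 1
G(3) = mex{0,0} = 1
G(4) = mex{1,0} = 2
G(5) = mex{1,1,0} = 2
G(6) = mex{2,1,0} = 3
G(7) = mex{2,2,1,0} = 3
G(8) = mex{3,2,1,0} = 4
G(9) = mex{3,3,2,1} = 0
G_B(9) = 0.
Stack C, S = {1, 2, 5, 6, 8}:
n : 0 1 2 3 4 5 6 7 8 9
G : 0 1 2 0 1 2 3 0 1 2
G_C(9) = 2.
Combined Grundy value = 2 ⊕ 0 ⊕ 2 = 0.

0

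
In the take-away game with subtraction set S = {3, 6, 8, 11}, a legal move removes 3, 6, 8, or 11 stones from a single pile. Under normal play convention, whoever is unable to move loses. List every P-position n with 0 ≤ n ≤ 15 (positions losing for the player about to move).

0, 1, 2, 14, 15

n :  0  1  2  3  4  5  6  7  8  9 10 11 12 13 14 15
G :  0  0  0  1  1  1  2  2  2  3  3  3  4  4  0  0
P-positions are exactly the n with G(n) = 0.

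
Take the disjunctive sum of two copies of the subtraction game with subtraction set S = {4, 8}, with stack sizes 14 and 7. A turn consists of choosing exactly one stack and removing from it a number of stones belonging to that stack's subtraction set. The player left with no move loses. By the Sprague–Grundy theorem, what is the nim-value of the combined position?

1

All stacks use S = {4, 8}:
n :  0  1  2  3  4  5  6  7  8  9 10 11 12 13 14
G :  0  0  0  0  1  1  1  1  2  2  2  2  0  0  0
Stack A: G(14) = 0.
Stack B: G(7) = 1.
Combined Grundy value = 0 ⊕ 1 = 1.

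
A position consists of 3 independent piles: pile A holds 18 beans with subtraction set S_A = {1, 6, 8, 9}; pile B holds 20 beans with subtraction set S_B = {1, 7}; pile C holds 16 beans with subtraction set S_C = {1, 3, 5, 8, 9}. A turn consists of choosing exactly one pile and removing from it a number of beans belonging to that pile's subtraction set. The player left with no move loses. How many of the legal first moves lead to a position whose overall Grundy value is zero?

4

Pile A, S = {1, 6, 8, 9}:
n :  0  1  2  3  4  5  6  7  8  9 10 11 12 13 14 15 16 17 18
G :  0  1  0  1  0  1  2  0  1  2  3  2  3  2  0  1  2  0  1
G_A(18) = 1.
Pile B, S = {1, 7}:
G(0) = 0
G(1) = mex{0} = 1
G(2) = mex{1} = 0
G(3) = mex{0} = 1
G(4) = mex{1} = 0
G(5) = mex{0} = 1
G(6) = mex{1} = 0
G(7) = mex{0,0} = 1
G(8) = mex{1,1} = 0
G(9) = mex{0,0} = 1
G(10) = mex{1,1} = 0
G(11) = mex{0,0} = 1
G(12) = mex{1,1} = 0
G(13) = mex{0,0} = 1
G(14) = mex{1,1} = 0
G(15) = mex{0,0} = 1
G(16) = mex{1,1} = 0
G(17) = mex{0,0} = 1
G(18) = mex{1,1} = 0
G(19) = mex{0,0} = 1
G(20) = mex{1,1} = 0
G_B(20) = 0.
Pile C, S = {1, 3, 5, 8, 9}:
G(0) = 0
G(1) = mex{0} = 1
G(2) = mex{1} = 0
G(3) = mex{0,0} = 1
G(4) = mex{1,1} = 0
G(5) = mex{0,0,0} = 1
G(6) = mex{1,1,1} = 0
G(7) = mex{0,0,0} = 1
G(8) = mex{1,1,1,0} = 2
G(9) = mex{2,0,0,1,0} = 3
G(10) = mex{3,1,1,0,1} = 2
G(11) = mex{2,2,0,1,0} = 3
G(12) = mex{3,3,1,0,1} = 2
G(13) = mex{2,2,2,1,0} = 3
G(14) = mex{3,3,3,0,1} = 2
G(15) = mex{2,2,2,1,0} = 3
G(16) = mex{3,3,3,2,1} = 0
G_C(16) = 0.
Combined Grundy value = 1 ⊕ 0 ⊕ 0 = 1.
A winning move leaves total XOR = 0, i.e. changes one component's Grundy value g to g ⊕ X where X is the current total.
Pile A: need g' = 1⊕1 = 0. Options: 18−1→G=0, 18−6→G=3, 18−8→G=3, 18−9→G=2. Hits: 1.
Pile B: need g' = 0⊕1 = 1. Options: 20−1→G=1, 20−7→G=1. Hits: 2.
Pile C: need g' = 0⊕1 = 1. Options: 16−1→G=3, 16−3→G=3, 16−5→G=3, 16−8→G=2, 16−9→G=1. Hits: 1.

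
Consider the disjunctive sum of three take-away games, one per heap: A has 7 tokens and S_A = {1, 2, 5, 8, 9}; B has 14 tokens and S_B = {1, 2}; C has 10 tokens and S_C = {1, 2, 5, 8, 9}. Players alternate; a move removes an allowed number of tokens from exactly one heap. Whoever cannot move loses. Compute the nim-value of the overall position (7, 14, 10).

Heap A, S = {1, 2, 5, 8, 9}:
G(0) = 0
G(1) = mex{0} = 1
G(2) = mex{1,0} = 2
G(3) = mex{2,1} = 0
G(4) = mex{0,2} = 1
G(5) = mex{1,0,0} = 2
G(6) = mex{2,1,1} = 0
G(7) = mex{0,2,2} = 1
G_A(7) = 1.
Heap B, S = {1, 2}:
G(0) = 0
G(1) = mex{0} = 1
G(2) = mex{1,0} = 2
G(3) = mex{2,1} = 0
G(4) = mex{0,2} = 1
G(5) = mex{1,0} = 2
G(6) = mex{2,1} = 0
G(7) = mex{0,2} = 1
G(8) = mex{1,0} = 2
G(9) = mex{2,1} = 0
G(10) = mex{0,2} = 1
G(11) = mex{1,0} = 2
G(12) = mex{2,1} = 0
G(13) = mex{0,2} = 1
G(14) = mex{1,0} = 2
G_B(14) = 2.
Heap C, S = {1, 2, 5, 8, 9}:
n :  0  1  2  3  4  5  6  7  8  9 10
G :  0  1  2  0  1  2  0  1  2  3  0
G_C(10) = 0.
Combined Grundy value = 1 ⊕ 2 ⊕ 0 = 3.

3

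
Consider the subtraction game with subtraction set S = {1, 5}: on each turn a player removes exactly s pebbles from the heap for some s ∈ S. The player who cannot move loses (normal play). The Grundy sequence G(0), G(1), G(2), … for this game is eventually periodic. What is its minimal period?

n :  0  1  2  3  4  5  6  7  8  9 10 11 12 13 14
G :  0  1  0  1  0  1  0  1  0  1  0  1  0  1  0
G(n+2) = G(n) holds for n = 0,…,4 (a full window of length max(S) = 5), so the sequence is purely periodic with period 2.

2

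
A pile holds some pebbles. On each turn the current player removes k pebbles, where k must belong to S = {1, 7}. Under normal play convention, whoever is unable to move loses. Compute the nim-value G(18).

0

n :  0  1  2  3  4  5  6  7  8  9 10 11 12 13 14 15 16 17 18
G :  0  1  0  1  0  1  0  1  0  1  0  1  0  1  0  1  0  1  0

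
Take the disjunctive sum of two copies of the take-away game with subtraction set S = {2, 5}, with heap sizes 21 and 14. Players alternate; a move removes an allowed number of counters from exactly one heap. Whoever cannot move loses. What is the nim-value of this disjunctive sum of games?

0

All heaps use S = {2, 5}:
n :  0  1  2  3  4  5  6  7  8  9 10 11 12 13 14 15 16 17 18 19 20 21
G :  0  0  1  1  0  2  1  0  0  1  1  0  2  1  0  0  1  1  0  2  1  0
Heap A: G(21) = 0.
Heap B: G(14) = 0.
Combined Grundy value = 0 ⊕ 0 = 0.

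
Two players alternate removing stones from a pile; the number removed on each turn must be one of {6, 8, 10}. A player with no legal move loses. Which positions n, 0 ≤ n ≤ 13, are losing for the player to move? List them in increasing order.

0, 1, 2, 3, 4, 5

G(0) = 0
G(1) = mex{} = 0
G(2) = mex{} = 0
G(3) = mex{} = 0
G(4) = mex{} = 0
G(5) = mex{} = 0
G(6) = mex{0} = 1
G(7) = mex{0} = 1
G(8) = mex{0,0} = 1
G(9) = mex{0,0} = 1
G(10) = mex{0,0,0} = 1
G(11) = mex{0,0,0} = 1
G(12) = mex{1,0,0} = 2
G(13) = mex{1,0,0} = 2
P-positions are exactly the n with G(n) = 0.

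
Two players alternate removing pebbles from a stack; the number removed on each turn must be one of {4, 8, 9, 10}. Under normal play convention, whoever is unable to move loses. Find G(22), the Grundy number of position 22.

n :  0  1  2  3  4  5  6  7  8  9 10 11 12 13 14 15 16 17 18 19 20 21 22
G :  0  0  0  0  1  1  1  1  2  2  2  2  3  3  0  0  0  0  1  1  1  1  2

2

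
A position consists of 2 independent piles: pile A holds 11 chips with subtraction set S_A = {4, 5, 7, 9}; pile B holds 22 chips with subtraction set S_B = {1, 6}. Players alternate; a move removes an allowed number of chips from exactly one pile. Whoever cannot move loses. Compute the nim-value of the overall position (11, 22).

Pile A, S = {4, 5, 7, 9}:
n :  0  1  2  3  4  5  6  7  8  9 10 11
G :  0  0  0  0  1  1  1  1  2  2  2  2
G_A(11) = 2.
Pile B, S = {1, 6}:
n :  0  1  2  3  4  5  6  7  8  9 10 11 12 13 14 15 16 17 18 19 20 21 22
G :  0  1  0  1  0  1  2  0  1  0  1  0  1  2  0  1  0  1  0  1  2  0  1
G_B(22) = 1.
Combined Grundy value = 2 ⊕ 1 = 3.

3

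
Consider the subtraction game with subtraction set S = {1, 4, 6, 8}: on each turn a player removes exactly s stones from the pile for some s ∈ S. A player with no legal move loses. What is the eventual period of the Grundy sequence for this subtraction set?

G(0) = 0
G(1) = mex{0} = 1
G(2) = mex{1} = 0
G(3) = mex{0} = 1
G(4) = mex{1,0} = 2
G(5) = mex{2,1} = 0
G(6) = mex{0,0,0} = 1
G(7) = mex{1,1,1} = 0
G(8) = mex{0,2,0,0} = 1
G(9) = mex{1,0,1,1} = 2
G(10) = mex{2,1,2,0} = 3
G(11) = mex{3,0,0,1} = 2
G(12) = mex{2,1,1,2} = 0
G(13) = mex{0,2,0,0} = 1
G(14) = mex{1,3,1,1} = 0
G(15) = mex{0,2,2,0} = 1
G(16) = mex{1,0,3,1} = 2
G(17) = mex{2,1,2,2} = 0
G(18) = mex{0,0,0,3} = 1
G(19) = mex{1,1,1,2} = 0
G(20) = mex{0,2,0,0} = 1
G(21) = mex{1,0,1,1} = 2
G(22) = mex{2,1,2,0} = 3
G(23) = mex{3,0,0,1} = 2
G(24) = mex{2,1,1,2} = 0
G(25) = mex{0,2,0,0} = 1
G(n+12) = G(n) holds for n = 0,…,7 (a full window of length max(S) = 8), so the sequence is purely periodic with period 12.

12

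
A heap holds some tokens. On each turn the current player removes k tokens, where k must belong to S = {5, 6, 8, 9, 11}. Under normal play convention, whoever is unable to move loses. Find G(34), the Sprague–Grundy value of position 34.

n :  0  1  2  3  4  5  6  7  8  9 10 11 12 13 14 15 16 17 18 19 20 21 22 23 24 25 26 27 28 29 30 31 32 33 34
G :  0  0  0  0  0  1  1  1  1  1  2  2  2  2  2  3  0  0  0  0  0  1  1  1  1  1  2  2  2  2  2  3  0  0  0

0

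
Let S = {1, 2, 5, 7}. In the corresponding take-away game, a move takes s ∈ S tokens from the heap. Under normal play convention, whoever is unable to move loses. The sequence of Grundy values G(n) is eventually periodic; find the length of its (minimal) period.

3

n :  0  1  2  3  4  5  6  7  8  9 10 11 12 13 14
G :  0  1  2  0  1  2  0  1  2  0  1  2  0  1  2
G(n+3) = G(n) holds for n = 0,…,6 (a full window of length max(S) = 7), so the sequence is purely periodic with period 3.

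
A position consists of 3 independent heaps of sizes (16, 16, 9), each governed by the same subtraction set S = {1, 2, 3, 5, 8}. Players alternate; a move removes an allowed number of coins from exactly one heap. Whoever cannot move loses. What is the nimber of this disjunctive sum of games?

5

All heaps use S = {1, 2, 3, 5, 8}:
G(0) = 0
G(1) = mex{0} = 1
G(2) = mex{1,0} = 2
G(3) = mex{2,1,0} = 3
G(4) = mex{3,2,1} = 0
G(5) = mex{0,3,2,0} = 1
G(6) = mex{1,0,3,1} = 2
G(7) = mex{2,1,0,2} = 3
G(8) = mex{3,2,1,3,0} = 4
G(9) = mex{4,3,2,0,1} = 5
G(10) = mex{5,4,3,1,2} = 0
G(11) = mex{0,5,4,2,3} = 1
G(12) = mex{1,0,5,3,0} = 2
G(13) = mex{2,1,0,4,1} = 3
G(14) = mex{3,2,1,5,2} = 0
G(15) = mex{0,3,2,0,3} = 1
G(16) = mex{1,0,3,1,4} = 2
Heap A: G(16) = 2.
Heap B: G(16) = 2.
Heap C: G(9) = 5.
Combined Grundy value = 2 ⊕ 2 ⊕ 5 = 5.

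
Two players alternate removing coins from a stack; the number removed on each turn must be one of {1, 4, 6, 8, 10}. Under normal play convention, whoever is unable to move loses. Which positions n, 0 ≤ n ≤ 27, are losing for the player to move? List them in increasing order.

G(0) = 0
G(1) = mex{0} = 1
G(2) = mex{1} = 0
G(3) = mex{0} = 1
G(4) = mex{1,0} = 2
G(5) = mex{2,1} = 0
G(6) = mex{0,0,0} = 1
G(7) = mex{1,1,1} = 0
G(8) = mex{0,2,0,0} = 1
G(9) = mex{1,0,1,1} = 2
G(10) = mex{2,1,2,0,0} = 3
G(11) = mex{3,0,0,1,1} = 2
G(12) = mex{2,1,1,2,0} = 3
G(13) = mex{3,2,0,0,1} = 4
G(14) = mex{4,3,1,1,2} = 0
G(15) = mex{0,2,2,0,0} = 1
G(16) = mex{1,3,3,1,1} = 0
G(17) = mex{0,4,2,2,0} = 1
G(18) = mex{1,0,3,3,1} = 2
G(19) = mex{2,1,4,2,2} = 0
G(20) = mex{0,0,0,3,3} = 1
G(21) = mex{1,1,1,4,2} = 0
G(22) = mex{0,2,0,0,3} = 1
G(23) = mex{1,0,1,1,4} = 2
G(24) = mex{2,1,2,0,0} = 3
G(25) = mex{3,0,0,1,1} = 2
G(26) = mex{2,1,1,2,0} = 3
G(27) = mex{3,2,0,0,1} = 4
P-positions are exactly the n with G(n) = 0.

0, 2, 5, 7, 14, 16, 19, 21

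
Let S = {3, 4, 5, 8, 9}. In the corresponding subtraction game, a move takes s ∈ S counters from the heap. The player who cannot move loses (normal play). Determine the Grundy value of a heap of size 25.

G(0) = 0
G(1) = mex{} = 0
G(2) = mex{} = 0
G(3) = mex{0} = 1
G(4) = mex{0,0} = 1
G(5) = mex{0,0,0} = 1
G(6) = mex{1,0,0} = 2
G(7) = mex{1,1,0} = 2
G(8) = mex{1,1,1,0} = 2
G(9) = mex{2,1,1,0,0} = 3
G(10) = mex{2,2,1,0,0} = 3
G(11) = mex{2,2,2,1,0} = 3
G(12) = mex{3,2,2,1,1} = 0
G(13) = mex{3,3,2,1,1} = 0
G(14) = mex{3,3,3,2,1} = 0
G(15) = mex{0,3,3,2,2} = 1
G(16) = mex{0,0,3,2,2} = 1
G(17) = mex{0,0,0,3,2} = 1
G(18) = mex{1,0,0,3,3} = 2
G(19) = mex{1,1,0,3,3} = 2
G(20) = mex{1,1,1,0,3} = 2
G(21) = mex{2,1,1,0,0} = 3
G(22) = mex{2,2,1,0,0} = 3
G(23) = mex{2,2,2,1,0} = 3
G(24) = mex{3,2,2,1,1} = 0
G(25) = mex{3,3,2,1,1} = 0

0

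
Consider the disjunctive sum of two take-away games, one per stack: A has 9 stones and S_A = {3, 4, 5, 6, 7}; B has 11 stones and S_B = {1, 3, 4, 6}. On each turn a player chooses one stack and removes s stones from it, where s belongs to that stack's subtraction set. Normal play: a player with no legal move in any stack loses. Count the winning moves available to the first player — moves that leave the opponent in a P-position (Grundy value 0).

Stack A, S = {3, 4, 5, 6, 7}:
G(0) = 0
G(1) = mex{} = 0
G(2) = mex{} = 0
G(3) = mex{0} = 1
G(4) = mex{0,0} = 1
G(5) = mex{0,0,0} = 1
G(6) = mex{1,0,0,0} = 2
G(7) = mex{1,1,0,0,0} = 2
G(8) = mex{1,1,1,0,0} = 2
G(9) = mex{2,1,1,1,0} = 3
G_A(9) = 3.
Stack B, S = {1, 3, 4, 6}:
G(0) = 0
G(1) = mex{0} = 1
G(2) = mex{1} = 0
G(3) = mex{0,0} = 1
G(4) = mex{1,1,0} = 2
G(5) = mex{2,0,1} = 3
G(6) = mex{3,1,0,0} = 2
G(7) = mex{2,2,1,1} = 0
G(8) = mex{0,3,2,0} = 1
G(9) = mex{1,2,3,1} = 0
G(10) = mex{0,0,2,2} = 1
G(11) = mex{1,1,0,3} = 2
G_B(11) = 2.
Combined Grundy value = 3 ⊕ 2 = 1.
A winning move leaves total XOR = 0, i.e. changes one component's Grundy value g to g ⊕ X where X is the current total.
Stack A: need g' = 3⊕1 = 2. Options: 9−3→G=2, 9−4→G=1, 9−5→G=1, 9−6→G=1, 9−7→G=0. Hits: 1.
Stack B: need g' = 2⊕1 = 3. Options: 11−1→G=1, 11−3→G=1, 11−4→G=0, 11−6→G=3. Hits: 1.

2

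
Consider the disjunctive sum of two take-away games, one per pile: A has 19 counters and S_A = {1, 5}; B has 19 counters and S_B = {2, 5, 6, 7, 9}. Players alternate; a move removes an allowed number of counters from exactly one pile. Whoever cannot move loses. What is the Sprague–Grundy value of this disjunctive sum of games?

Pile A, S = {1, 5}:
G(0) = 0
G(1) = mex{0} = 1
G(2) = mex{1} = 0
G(3) = mex{0} = 1
G(4) = mex{1} = 0
G(5) = mex{0,0} = 1
G(6) = mex{1,1} = 0
G(7) = mex{0,0} = 1
G(8) = mex{1,1} = 0
G(9) = mex{0,0} = 1
G(10) = mex{1,1} = 0
G(11) = mex{0,0} = 1
G(12) = mex{1,1} = 0
G(13) = mex{0,0} = 1
G(14) = mex{1,1} = 0
G(15) = mex{0,0} = 1
G(16) = mex{1,1} = 0
G(17) = mex{0,0} = 1
G(18) = mex{1,1} = 0
G(19) = mex{0,0} = 1
G_A(19) = 1.
Pile B, S = {2, 5, 6, 7, 9}:
G(0) = 0
G(1) = mex{} = 0
G(2) = mex{0} = 1
G(3) = mex{0} = 1
G(4) = mex{1} = 0
G(5) = mex{1,0} = 2
G(6) = mex{0,0,0} = 1
G(7) = mex{2,1,0,0} = 3
G(8) = mex{1,1,1,0} = 2
G(9) = mex{3,0,1,1,0} = 2
G(10) = mex{2,2,0,1,0} = 3
G(11) = mex{2,1,2,0,1} = 3
G(12) = mex{3,3,1,2,1} = 0
G(13) = mex{3,2,3,1,0} = 4
G(14) = mex{0,2,2,3,2} = 1
G(15) = mex{4,3,2,2,1} = 0
G(16) = mex{1,3,3,2,3} = 0
G(17) = mex{0,0,3,3,2} = 1
G(18) = mex{0,4,0,3,2} = 1
G(19) = mex{1,1,4,0,3} = 2
G_B(19) = 2.
Combined Grundy value = 1 ⊕ 2 = 3.

3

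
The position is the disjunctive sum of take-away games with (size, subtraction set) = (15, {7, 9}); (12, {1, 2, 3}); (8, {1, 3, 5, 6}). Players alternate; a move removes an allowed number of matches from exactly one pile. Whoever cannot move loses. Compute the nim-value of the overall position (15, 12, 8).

0

Pile A, S = {7, 9}:
n :  0  1  2  3  4  5  6  7  8  9 10 11 12 13 14 15
G :  0  0  0  0  0  0  0  1  1  1  1  1  1  1  2  2
G_A(15) = 2.
Pile B, S = {1, 2, 3}:
G(0) = 0
G(1) = mex{0} = 1
G(2) = mex{1,0} = 2
G(3) = mex{2,1,0} = 3
G(4) = mex{3,2,1} = 0
G(5) = mex{0,3,2} = 1
G(6) = mex{1,0,3} = 2
G(7) = mex{2,1,0} = 3
G(8) = mex{3,2,1} = 0
G(9) = mex{0,3,2} = 1
G(10) = mex{1,0,3} = 2
G(11) = mex{2,1,0} = 3
G(12) = mex{3,2,1} = 0
G_B(12) = 0.
Pile C, S = {1, 3, 5, 6}:
n : 0 1 2 3 4 5 6 7 8
G : 0 1 0 1 0 1 2 3 2
G_C(8) = 2.
Combined Grundy value = 2 ⊕ 0 ⊕ 2 = 0.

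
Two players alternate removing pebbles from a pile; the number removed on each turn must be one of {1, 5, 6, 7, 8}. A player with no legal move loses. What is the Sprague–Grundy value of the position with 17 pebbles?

G(0) = 0
G(1) = mex{0} = 1
G(2) = mex{1} = 0
G(3) = mex{0} = 1
G(4) = mex{1} = 0
G(5) = mex{0,0} = 1
G(6) = mex{1,1,0} = 2
G(7) = mex{2,0,1,0} = 3
G(8) = mex{3,1,0,1,0} = 2
G(9) = mex{2,0,1,0,1} = 3
G(10) = mex{3,1,0,1,0} = 2
G(11) = mex{2,2,1,0,1} = 3
G(12) = mex{3,3,2,1,0} = 4
G(13) = mex{4,2,3,2,1} = 0
G(14) = mex{0,3,2,3,2} = 1
G(15) = mex{1,2,3,2,3} = 0
G(16) = mex{0,3,2,3,2} = 1
G(17) = mex{1,4,3,2,3} = 0

0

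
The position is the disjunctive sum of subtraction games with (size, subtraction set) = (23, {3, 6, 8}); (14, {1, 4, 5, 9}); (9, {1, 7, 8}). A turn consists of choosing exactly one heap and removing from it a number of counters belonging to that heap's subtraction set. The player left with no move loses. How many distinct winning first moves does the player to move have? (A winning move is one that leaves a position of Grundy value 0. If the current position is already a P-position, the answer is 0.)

4

Heap A, S = {3, 6, 8}:
G(0) = 0
G(1) = mex{} = 0
G(2) = mex{} = 0
G(3) = mex{0} = 1
G(4) = mex{0} = 1
G(5) = mex{0} = 1
G(6) = mex{1,0} = 2
G(7) = mex{1,0} = 2
G(8) = mex{1,0,0} = 2
G(9) = mex{2,1,0} = 3
G(10) = mex{2,1,0} = 3
G(11) = mex{2,1,1} = 0
G(12) = mex{3,2,1} = 0
G(13) = mex{3,2,1} = 0
G(14) = mex{0,2,2} = 1
G(15) = mex{0,3,2} = 1
G(16) = mex{0,3,2} = 1
G(17) = mex{1,0,3} = 2
G(18) = mex{1,0,3} = 2
G(19) = mex{1,0,0} = 2
G(20) = mex{2,1,0} = 3
G(21) = mex{2,1,0} = 3
G(22) = mex{2,1,1} = 0
G(23) = mex{3,2,1} = 0
G_A(23) = 0.
Heap B, S = {1, 4, 5, 9}:
n :  0  1  2  3  4  5  6  7  8  9 10 11 12 13 14
G :  0  1  0  1  2  3  2  3  0  1  0  1  2  3  2
G_B(14) = 2.
Heap C, S = {1, 7, 8}:
G(0) = 0
G(1) = mex{0} = 1
G(2) = mex{1} = 0
G(3) = mex{0} = 1
G(4) = mex{1} = 0
G(5) = mex{0} = 1
G(6) = mex{1} = 0
G(7) = mex{0,0} = 1
G(8) = mex{1,1,0} = 2
G(9) = mex{2,0,1} = 3
G_C(9) = 3.
Combined Grundy value = 0 ⊕ 2 ⊕ 3 = 1.
A winning move leaves total XOR = 0, i.e. changes one component's Grundy value g to g ⊕ X where X is the current total.
Heap A: need g' = 0⊕1 = 1. Options: 23−3→G=3, 23−6→G=2, 23−8→G=1. Hits: 1.
Heap B: need g' = 2⊕1 = 3. Options: 14−1→G=3, 14−4→G=0, 14−5→G=1, 14−9→G=3. Hits: 2.
Heap C: need g' = 3⊕1 = 2. Options: 9−1→G=2, 9−7→G=0, 9−8→G=1. Hits: 1.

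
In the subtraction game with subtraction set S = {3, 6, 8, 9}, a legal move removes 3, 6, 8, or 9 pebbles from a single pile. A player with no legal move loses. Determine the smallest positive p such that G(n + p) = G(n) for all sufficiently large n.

G(0) = 0
G(1) = mex{} = 0
G(2) = mex{} = 0
G(3) = mex{0} = 1
G(4) = mex{0} = 1
G(5) = mex{0} = 1
G(6) = mex{1,0} = 2
G(7) = mex{1,0} = 2
G(8) = mex{1,0,0} = 2
G(9) = mex{2,1,0,0} = 3
G(10) = mex{2,1,0,0} = 3
G(11) = mex{2,1,1,0} = 3
G(12) = mex{3,2,1,1} = 0
G(13) = mex{3,2,1,1} = 0
G(14) = mex{3,2,2,1} = 0
G(15) = mex{0,3,2,2} = 1
G(16) = mex{0,3,2,2} = 1
G(17) = mex{0,3,3,2} = 1
G(18) = mex{1,0,3,3} = 2
G(19) = mex{1,0,3,3} = 2
G(20) = mex{1,0,0,3} = 2
G(21) = mex{2,1,0,0} = 3
G(22) = mex{2,1,0,0} = 3
G(23) = mex{2,1,1,0} = 3
G(24) = mex{3,2,1,1} = 0
G(25) = mex{3,2,1,1} = 0
G(n+12) = G(n) holds for n = 0,…,8 (a full window of length max(S) = 9), so the sequence is purely periodic with period 12.

12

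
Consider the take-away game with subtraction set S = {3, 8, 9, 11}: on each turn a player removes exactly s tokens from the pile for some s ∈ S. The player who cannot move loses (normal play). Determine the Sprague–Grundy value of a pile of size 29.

1

G(0) = 0
G(1) = mex{} = 0
G(2) = mex{} = 0
G(3) = mex{0} = 1
G(4) = mex{0} = 1
G(5) = mex{0} = 1
G(6) = mex{1} = 0
G(7) = mex{1} = 0
G(8) = mex{1,0} = 2
G(9) = mex{0,0,0} = 1
G(10) = mex{0,0,0} = 1
G(11) = mex{2,1,0,0} = 3
G(12) = mex{1,1,1,0} = 2
G(13) = mex{1,1,1,0} = 2
G(14) = mex{3,0,1,1} = 2
G(15) = mex{2,0,0,1} = 3
G(16) = mex{2,2,0,1} = 3
G(17) = mex{2,1,2,0} = 3
G(18) = mex{3,1,1,0} = 2
G(19) = mex{3,3,1,2} = 0
G(20) = mex{3,2,3,1} = 0
G(21) = mex{2,2,2,1} = 0
G(22) = mex{0,2,2,3} = 1
G(23) = mex{0,3,2,2} = 1
G(24) = mex{0,3,3,2} = 1
G(25) = mex{1,3,3,2} = 0
G(26) = mex{1,2,3,3} = 0
G(27) = mex{1,0,2,3} = 4
G(28) = mex{0,0,0,3} = 1
G(29) = mex{0,0,0,2} = 1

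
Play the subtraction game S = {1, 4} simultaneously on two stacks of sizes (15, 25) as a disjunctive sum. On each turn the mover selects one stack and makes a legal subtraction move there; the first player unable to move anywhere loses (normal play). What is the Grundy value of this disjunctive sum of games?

0

All stacks use S = {1, 4}:
n :  0  1  2  3  4  5  6  7  8  9 10 11 12 13 14 15 16 17 18 19 20 21 22 23 24 25
G :  0  1  0  1  2  0  1  0  1  2  0  1  0  1  2  0  1  0  1  2  0  1  0  1  2  0
Stack A: G(15) = 0.
Stack B: G(25) = 0.
Combined Grundy value = 0 ⊕ 0 = 0.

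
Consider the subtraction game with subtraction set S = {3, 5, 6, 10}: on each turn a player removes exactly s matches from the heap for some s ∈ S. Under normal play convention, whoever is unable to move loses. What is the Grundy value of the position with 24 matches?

1

n :  0  1  2  3  4  5  6  7  8  9 10 11 12 13 14 15 16 17 18 19 20 21 22 23 24
G :  0  0  0  1  1  1  2  2  2  0  3  3  1  0  4  2  1  0  3  2  1  0  3  2  1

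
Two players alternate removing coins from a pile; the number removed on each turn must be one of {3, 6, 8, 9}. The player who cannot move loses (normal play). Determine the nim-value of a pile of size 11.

n :  0  1  2  3  4  5  6  7  8  9 10 11
G :  0  0  0  1  1  1  2  2  2  3  3  3

3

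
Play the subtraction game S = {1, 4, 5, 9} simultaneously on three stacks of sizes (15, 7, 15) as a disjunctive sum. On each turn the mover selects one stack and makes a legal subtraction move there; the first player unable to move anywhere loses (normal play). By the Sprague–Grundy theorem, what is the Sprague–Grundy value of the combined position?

All stacks use S = {1, 4, 5, 9}:
n :  0  1  2  3  4  5  6  7  8  9 10 11 12 13 14 15
G :  0  1  0  1  2  3  2  3  0  1  0  1  2  3  2  3
Stack A: G(15) = 3.
Stack B: G(7) = 3.
Stack C: G(15) = 3.
Combined Grundy value = 3 ⊕ 3 ⊕ 3 = 3.

3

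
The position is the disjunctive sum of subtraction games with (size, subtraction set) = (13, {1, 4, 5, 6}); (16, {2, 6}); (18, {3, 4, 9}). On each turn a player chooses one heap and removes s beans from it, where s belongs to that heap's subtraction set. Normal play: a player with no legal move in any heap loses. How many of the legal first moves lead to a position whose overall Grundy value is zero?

Heap A, S = {1, 4, 5, 6}:
n :  0  1  2  3  4  5  6  7  8  9 10 11 12 13
G :  0  1  0  1  2  3  2  3  4  0  1  0  1  2
G_A(13) = 2.
Heap B, S = {2, 6}:
n :  0  1  2  3  4  5  6  7  8  9 10 11 12 13 14 15 16
G :  0  0  1  1  0  0  1  1  0  0  1  1  0  0  1  1  0
G_B(16) = 0.
Heap C, S = {3, 4, 9}:
n :  0  1  2  3  4  5  6  7  8  9 10 11 12 13 14 15 16 17 18
G :  0  0  0  1  1  1  2  0  0  3  1  1  2  0  0  0  1  1  1
G_C(18) = 1.
Combined Grundy value = 2 ⊕ 0 ⊕ 1 = 3.
A winning move leaves total XOR = 0, i.e. changes one component's Grundy value g to g ⊕ X where X is the current total.
Heap A: need g' = 2⊕3 = 1. Options: 13−1→G=1, 13−4→G=0, 13−5→G=4, 13−6→G=3. Hits: 1.
Heap B: need g' = 0⊕3 = 3. Options: 16−2→G=1, 16−6→G=1. Hits: 0.
Heap C: need g' = 1⊕3 = 2. Options: 18−3→G=0, 18−4→G=0, 18−9→G=3. Hits: 0.

1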